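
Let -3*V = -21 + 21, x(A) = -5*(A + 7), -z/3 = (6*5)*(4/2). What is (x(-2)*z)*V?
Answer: 0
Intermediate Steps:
z = -180 (z = -3*6*5*4/2 = -90*4*(1/2) = -90*2 = -3*60 = -180)
x(A) = -35 - 5*A (x(A) = -5*(7 + A) = -35 - 5*A)
V = 0 (V = -(-21 + 21)/3 = -1/3*0 = 0)
(x(-2)*z)*V = ((-35 - 5*(-2))*(-180))*0 = ((-35 + 10)*(-180))*0 = -25*(-180)*0 = 4500*0 = 0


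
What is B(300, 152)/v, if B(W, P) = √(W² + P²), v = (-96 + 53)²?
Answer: 4*√7069/1849 ≈ 0.18189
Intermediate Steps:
v = 1849 (v = (-43)² = 1849)
B(W, P) = √(P² + W²)
B(300, 152)/v = √(152² + 300²)/1849 = √(23104 + 90000)*(1/1849) = √113104*(1/1849) = (4*√7069)*(1/1849) = 4*√7069/1849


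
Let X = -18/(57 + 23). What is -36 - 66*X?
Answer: -423/20 ≈ -21.150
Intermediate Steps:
X = -9/40 (X = -18/80 = -18*1/80 = -9/40 ≈ -0.22500)
-36 - 66*X = -36 - 66*(-9/40) = -36 + 297/20 = -423/20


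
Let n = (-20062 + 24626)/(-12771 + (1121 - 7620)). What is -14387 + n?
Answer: -138621027/9635 ≈ -14387.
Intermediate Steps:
n = -2282/9635 (n = 4564/(-12771 - 6499) = 4564/(-19270) = 4564*(-1/19270) = -2282/9635 ≈ -0.23684)
-14387 + n = -14387 - 2282/9635 = -138621027/9635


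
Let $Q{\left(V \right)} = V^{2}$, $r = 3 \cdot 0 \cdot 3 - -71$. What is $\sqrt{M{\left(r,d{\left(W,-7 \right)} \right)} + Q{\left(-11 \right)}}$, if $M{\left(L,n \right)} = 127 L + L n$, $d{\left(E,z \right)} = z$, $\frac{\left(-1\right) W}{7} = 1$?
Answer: $\sqrt{8641} \approx 92.957$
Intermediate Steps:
$W = -7$ ($W = \left(-7\right) 1 = -7$)
$r = 71$ ($r = 0 \cdot 3 + 71 = 0 + 71 = 71$)
$\sqrt{M{\left(r,d{\left(W,-7 \right)} \right)} + Q{\left(-11 \right)}} = \sqrt{71 \left(127 - 7\right) + \left(-11\right)^{2}} = \sqrt{71 \cdot 120 + 121} = \sqrt{8520 + 121} = \sqrt{8641}$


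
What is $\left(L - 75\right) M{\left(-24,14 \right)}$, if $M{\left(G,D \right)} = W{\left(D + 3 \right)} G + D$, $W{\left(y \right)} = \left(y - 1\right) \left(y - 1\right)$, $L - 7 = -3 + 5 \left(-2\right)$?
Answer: $496530$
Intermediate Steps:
$L = -6$ ($L = 7 + \left(-3 + 5 \left(-2\right)\right) = 7 - 13 = -6$)
$W{\left(y \right)} = \left(-1 + y\right)^{2}$ ($W{\left(y \right)} = \left(-1 + y\right) \left(-1 + y\right) = \left(-1 + y\right)^{2}$)
$M{\left(G,D \right)} = D + G \left(2 + D\right)^{2}$ ($M{\left(G,D \right)} = \left(-1 + \left(D + 3\right)\right)^{2} G + D = \left(-1 + \left(3 + D\right)\right)^{2} G + D = \left(2 + D\right)^{2} G + D = G \left(2 + D\right)^{2} + D = D + G \left(2 + D\right)^{2}$)
$\left(L - 75\right) M{\left(-24,14 \right)} = \left(-6 - 75\right) \left(14 - 24 \left(2 + 14\right)^{2}\right) = \left(-6 - 75\right) \left(14 - 24 \cdot 16^{2}\right) = - 81 \left(14 - 6144\right) = \left(-81\right) \left(-6130\right) = 496530$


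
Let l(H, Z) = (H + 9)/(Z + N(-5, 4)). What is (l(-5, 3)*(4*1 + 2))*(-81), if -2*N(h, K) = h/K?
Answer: -15552/29 ≈ -536.28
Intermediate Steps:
N(h, K) = -h/(2*K)
l(H, Z) = (9 + H)/(5/8 + Z) (l(H, Z) = (H + 9)/(Z - 1/2*(-5)/4) = (9 + H)/(Z - 1/2*(-5)*1/4) = (9 + H)/(Z + 5/8) = (9 + H)/(5/8 + Z))
(l(-5, 3)*(4*1 + 2))*(-81) = ((8*(9 - 5)/(5 + 8*3))*(4*1 + 2))*(-81) = ((8*4/(5 + 24))*(4 + 2))*(-81) = ((8*4/29)*6)*(-81) = ((8*(1/29)*4)*6)*(-81) = ((32/29)*6)*(-81) = (192/29)*(-81) = -15552/29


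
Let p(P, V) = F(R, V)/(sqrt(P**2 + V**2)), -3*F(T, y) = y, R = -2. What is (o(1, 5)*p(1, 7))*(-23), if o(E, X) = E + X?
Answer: 161*sqrt(2)/5 ≈ 45.538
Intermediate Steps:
F(T, y) = -y/3
p(P, V) = -V/(3*sqrt(P**2 + V**2)) (p(P, V) = (-V/3)/(sqrt(P**2 + V**2)) = (-V/3)/sqrt(P**2 + V**2) = -V/(3*sqrt(P**2 + V**2)))
(o(1, 5)*p(1, 7))*(-23) = ((1 + 5)*(-1/3*7/sqrt(1**2 + 7**2)))*(-23) = (6*(-1/3*7/sqrt(1 + 49)))*(-23) = (6*(-1/3*7/sqrt(50)))*(-23) = (6*(-1/3*7*sqrt(2)/10))*(-23) = (6*(-7*sqrt(2)/30))*(-23) = -7*sqrt(2)/5*(-23) = 161*sqrt(2)/5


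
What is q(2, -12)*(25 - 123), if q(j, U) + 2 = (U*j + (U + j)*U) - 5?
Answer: -8722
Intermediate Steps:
q(j, U) = -7 + U*j + U*(U + j) (q(j, U) = -2 + ((U*j + (U + j)*U) - 5) = -2 + ((U*j + U*(U + j)) - 5) = -2 + (-5 + U*j + U*(U + j)) = -7 + U*j + U*(U + j))
q(2, -12)*(25 - 123) = (-7 + (-12)² + 2*(-12)*2)*(25 - 123) = (-7 + 144 - 48)*(-98) = 89*(-98) = -8722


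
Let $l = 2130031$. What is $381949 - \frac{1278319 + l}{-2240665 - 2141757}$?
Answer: $\frac{76084777674}{199201} \approx 3.8195 \cdot 10^{5}$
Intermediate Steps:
$381949 - \frac{1278319 + l}{-2240665 - 2141757} = 381949 - \frac{1278319 + 2130031}{-2240665 - 2141757} = 381949 - \frac{3408350}{-4382422} = 381949 - 3408350 \left(- \frac{1}{4382422}\right) = 381949 - - \frac{154925}{199201} = 381949 + \frac{154925}{199201} = \frac{76084777674}{199201}$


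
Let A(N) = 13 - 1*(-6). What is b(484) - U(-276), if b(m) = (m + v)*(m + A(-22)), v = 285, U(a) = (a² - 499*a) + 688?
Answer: 172219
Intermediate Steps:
A(N) = 19 (A(N) = 13 + 6 = 19)
U(a) = 688 + a² - 499*a
b(m) = (19 + m)*(285 + m) (b(m) = (m + 285)*(m + 19) = (285 + m)*(19 + m) = (19 + m)*(285 + m))
b(484) - U(-276) = (5415 + 484² + 304*484) - (688 + (-276)² - 499*(-276)) = (5415 + 234256 + 147136) - (688 + 76176 + 137724) = 386807 - 1*214588 = 386807 - 214588 = 172219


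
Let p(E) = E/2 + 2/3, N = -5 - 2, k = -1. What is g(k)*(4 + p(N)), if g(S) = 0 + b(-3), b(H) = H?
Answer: -7/2 ≈ -3.5000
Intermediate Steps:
g(S) = -3 (g(S) = 0 - 3 = -3)
N = -7
p(E) = ⅔ + E/2 (p(E) = E*(½) + 2*(⅓) = E/2 + ⅔ = ⅔ + E/2)
g(k)*(4 + p(N)) = -3*(4 + (⅔ + (½)*(-7))) = -3*(4 + (⅔ - 7/2)) = -3*(4 - 17/6) = -3*7/6 = -7/2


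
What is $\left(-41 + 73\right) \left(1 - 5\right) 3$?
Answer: $-384$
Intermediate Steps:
$\left(-41 + 73\right) \left(1 - 5\right) 3 = 32 \left(\left(-4\right) 3\right) = 32 \left(-12\right) = -384$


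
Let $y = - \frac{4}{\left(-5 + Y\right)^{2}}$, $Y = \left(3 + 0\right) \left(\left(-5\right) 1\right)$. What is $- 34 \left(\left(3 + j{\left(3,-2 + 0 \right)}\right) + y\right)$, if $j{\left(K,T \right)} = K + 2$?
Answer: $- \frac{13583}{50} \approx -271.66$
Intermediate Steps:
$j{\left(K,T \right)} = 2 + K$
$Y = -15$ ($Y = 3 \left(-5\right) = -15$)
$y = - \frac{1}{100}$ ($y = - \frac{4}{\left(-5 - 15\right)^{2}} = - \frac{4}{\left(-20\right)^{2}} = - \frac{4}{400} = \left(-4\right) \frac{1}{400} = - \frac{1}{100} \approx -0.01$)
$- 34 \left(\left(3 + j{\left(3,-2 + 0 \right)}\right) + y\right) = - 34 \left(\left(3 + \left(2 + 3\right)\right) - \frac{1}{100}\right) = - 34 \left(\left(3 + 5\right) - \frac{1}{100}\right) = - 34 \left(8 - \frac{1}{100}\right) = \left(-34\right) \frac{799}{100} = - \frac{13583}{50}$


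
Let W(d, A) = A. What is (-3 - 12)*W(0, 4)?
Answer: -60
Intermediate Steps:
(-3 - 12)*W(0, 4) = (-3 - 12)*4 = -15*4 = -60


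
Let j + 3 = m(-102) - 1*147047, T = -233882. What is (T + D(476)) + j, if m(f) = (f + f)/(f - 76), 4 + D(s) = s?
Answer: -33860838/89 ≈ -3.8046e+5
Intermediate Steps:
D(s) = -4 + s
m(f) = 2*f/(-76 + f) (m(f) = (2*f)/(-76 + f) = 2*f/(-76 + f))
j = -13087348/89 (j = -3 + (2*(-102)/(-76 - 102) - 1*147047) = -3 + (2*(-102)/(-178) - 147047) = -3 + (2*(-102)*(-1/178) - 147047) = -3 + (102/89 - 147047) = -3 - 13087081/89 = -13087348/89 ≈ -1.4705e+5)
(T + D(476)) + j = (-233882 + (-4 + 476)) - 13087348/89 = (-233882 + 472) - 13087348/89 = -233410 - 13087348/89 = -33860838/89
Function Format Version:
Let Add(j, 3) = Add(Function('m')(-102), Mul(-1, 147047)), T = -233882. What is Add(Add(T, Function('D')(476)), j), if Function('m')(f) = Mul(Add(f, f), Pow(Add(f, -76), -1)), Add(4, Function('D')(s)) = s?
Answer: Rational(-33860838, 89) ≈ -3.8046e+5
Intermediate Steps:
Function('D')(s) = Add(-4, s)
Function('m')(f) = Mul(2, f, Pow(Add(-76, f), -1)) (Function('m')(f) = Mul(Mul(2, f), Pow(Add(-76, f), -1)) = Mul(2, f, Pow(Add(-76, f), -1)))
j = Rational(-13087348, 89) (j = Add(-3, Add(Mul(2, -102, Pow(Add(-76, -102), -1)), Mul(-1, 147047))) = Add(-3, Add(Mul(2, -102, Pow(-178, -1)), -147047)) = Add(-3, Add(Mul(2, -102, Rational(-1, 178)), -147047)) = Add(-3, Add(Rational(102, 89), -147047)) = Add(-3, Rational(-13087081, 89)) = Rational(-13087348, 89) ≈ -1.4705e+5)
Add(Add(T, Function('D')(476)), j) = Add(Add(-233882, Add(-4, 476)), Rational(-13087348, 89)) = Add(Add(-233882, 472), Rational(-13087348, 89)) = Add(-233410, Rational(-13087348, 89)) = Rational(-33860838, 89)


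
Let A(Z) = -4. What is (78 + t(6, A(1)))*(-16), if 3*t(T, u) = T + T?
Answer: -1312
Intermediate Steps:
t(T, u) = 2*T/3 (t(T, u) = (T + T)/3 = (2*T)/3 = 2*T/3)
(78 + t(6, A(1)))*(-16) = (78 + (⅔)*6)*(-16) = (78 + 4)*(-16) = 82*(-16) = -1312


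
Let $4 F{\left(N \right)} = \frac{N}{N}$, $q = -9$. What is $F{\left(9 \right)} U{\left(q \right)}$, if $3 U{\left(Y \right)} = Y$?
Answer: $- \frac{3}{4} \approx -0.75$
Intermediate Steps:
$U{\left(Y \right)} = \frac{Y}{3}$
$F{\left(N \right)} = \frac{1}{4}$ ($F{\left(N \right)} = \frac{N \frac{1}{N}}{4} = \frac{1}{4} \cdot 1 = \frac{1}{4}$)
$F{\left(9 \right)} U{\left(q \right)} = \frac{\frac{1}{3} \left(-9\right)}{4} = \frac{1}{4} \left(-3\right) = - \frac{3}{4}$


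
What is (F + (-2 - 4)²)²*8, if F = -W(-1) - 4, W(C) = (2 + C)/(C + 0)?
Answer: 8712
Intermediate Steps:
W(C) = (2 + C)/C
F = -3 (F = -(2 - 1)/(-1) - 4 = -(-1) - 4 = -1*(-1) - 4 = 1 - 4 = -3)
(F + (-2 - 4)²)²*8 = (-3 + (-2 - 4)²)²*8 = (-3 + (-6)²)²*8 = (-3 + 36)²*8 = 33²*8 = 1089*8 = 8712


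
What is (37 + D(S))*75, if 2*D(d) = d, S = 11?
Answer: 6375/2 ≈ 3187.5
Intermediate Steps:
D(d) = d/2
(37 + D(S))*75 = (37 + (½)*11)*75 = (37 + 11/2)*75 = (85/2)*75 = 6375/2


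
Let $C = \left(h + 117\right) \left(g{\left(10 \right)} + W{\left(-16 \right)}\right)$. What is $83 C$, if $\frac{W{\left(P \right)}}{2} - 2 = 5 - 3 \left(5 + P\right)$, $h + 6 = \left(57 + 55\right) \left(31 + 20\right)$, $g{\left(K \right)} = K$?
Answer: $43497810$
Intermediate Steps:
$h = 5706$ ($h = -6 + \left(57 + 55\right) \left(31 + 20\right) = -6 + 112 \cdot 51 = -6 + 5712 = 5706$)
$W{\left(P \right)} = -16 - 6 P$ ($W{\left(P \right)} = 4 + 2 \left(5 - 3 \left(5 + P\right)\right) = 4 + 2 \left(5 - \left(15 + 3 P\right)\right) = 4 + 2 \left(-10 - 3 P\right) = 4 - \left(20 + 6 P\right) = -16 - 6 P$)
$C = 524070$ ($C = \left(5706 + 117\right) \left(10 - -80\right) = 5823 \left(10 + \left(-16 + 96\right)\right) = 5823 \left(10 + 80\right) = 5823 \cdot 90 = 524070$)
$83 C = 83 \cdot 524070 = 43497810$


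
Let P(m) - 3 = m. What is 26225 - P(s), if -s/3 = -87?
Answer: 25961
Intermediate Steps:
s = 261 (s = -3*(-87) = 261)
P(m) = 3 + m
26225 - P(s) = 26225 - (3 + 261) = 26225 - 1*264 = 26225 - 264 = 25961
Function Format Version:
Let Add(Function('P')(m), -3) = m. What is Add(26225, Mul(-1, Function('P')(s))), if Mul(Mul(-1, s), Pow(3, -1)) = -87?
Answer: 25961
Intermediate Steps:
s = 261 (s = Mul(-3, -87) = 261)
Function('P')(m) = Add(3, m)
Add(26225, Mul(-1, Function('P')(s))) = Add(26225, Mul(-1, Add(3, 261))) = Add(26225, Mul(-1, 264)) = Add(26225, -264) = 25961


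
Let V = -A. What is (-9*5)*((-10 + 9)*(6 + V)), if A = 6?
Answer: 0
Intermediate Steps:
V = -6 (V = -1*6 = -6)
(-9*5)*((-10 + 9)*(6 + V)) = (-9*5)*((-10 + 9)*(6 - 6)) = -(-45)*0 = -45*0 = 0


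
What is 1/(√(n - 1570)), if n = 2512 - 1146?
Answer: -I*√51/102 ≈ -0.070014*I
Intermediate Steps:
n = 1366
1/(√(n - 1570)) = 1/(√(1366 - 1570)) = 1/(√(-204)) = 1/(2*I*√51) = -I*√51/102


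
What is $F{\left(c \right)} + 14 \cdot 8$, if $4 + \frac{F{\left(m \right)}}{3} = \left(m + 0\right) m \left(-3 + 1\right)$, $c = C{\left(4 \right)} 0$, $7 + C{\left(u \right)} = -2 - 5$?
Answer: $100$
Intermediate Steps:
$C{\left(u \right)} = -14$ ($C{\left(u \right)} = -7 - 7 = -14$)
$c = 0$ ($c = \left(-14\right) 0 = 0$)
$F{\left(m \right)} = -12 - 6 m^{2}$ ($F{\left(m \right)} = -12 + 3 \left(m + 0\right) m \left(-3 + 1\right) = -12 + 3 m m \left(-2\right) = -12 + 3 m^{2} \left(-2\right) = -12 + 3 \left(- 2 m^{2}\right) = -12 - 6 m^{2}$)
$F{\left(c \right)} + 14 \cdot 8 = \left(-12 - 6 \cdot 0^{2}\right) + 14 \cdot 8 = \left(-12 - 0\right) + 112 = \left(-12 + 0\right) + 112 = -12 + 112 = 100$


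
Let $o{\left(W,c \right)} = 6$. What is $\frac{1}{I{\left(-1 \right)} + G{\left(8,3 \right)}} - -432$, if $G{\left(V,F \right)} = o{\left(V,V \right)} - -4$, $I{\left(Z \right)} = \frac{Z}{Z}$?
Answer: $\frac{4753}{11} \approx 432.09$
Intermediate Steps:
$I{\left(Z \right)} = 1$
$G{\left(V,F \right)} = 10$ ($G{\left(V,F \right)} = 6 - -4 = 6 + 4 = 10$)
$\frac{1}{I{\left(-1 \right)} + G{\left(8,3 \right)}} - -432 = \frac{1}{1 + 10} - -432 = \frac{1}{11} + 432 = \frac{4753}{11}$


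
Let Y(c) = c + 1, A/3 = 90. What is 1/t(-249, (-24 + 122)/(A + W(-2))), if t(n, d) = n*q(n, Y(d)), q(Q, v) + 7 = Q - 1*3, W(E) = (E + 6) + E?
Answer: 1/64491 ≈ 1.5506e-5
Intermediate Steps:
W(E) = 6 + 2*E (W(E) = (6 + E) + E = 6 + 2*E)
A = 270 (A = 3*90 = 270)
Y(c) = 1 + c
q(Q, v) = -10 + Q (q(Q, v) = -7 + (Q - 1*3) = -7 + (Q - 3) = -7 + (-3 + Q) = -10 + Q)
t(n, d) = n*(-10 + n)
1/t(-249, (-24 + 122)/(A + W(-2))) = 1/(-249*(-10 - 249)) = 1/(-249*(-259)) = 1/64491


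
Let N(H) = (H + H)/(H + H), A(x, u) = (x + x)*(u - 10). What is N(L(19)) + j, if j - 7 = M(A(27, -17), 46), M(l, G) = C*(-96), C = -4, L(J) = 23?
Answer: 392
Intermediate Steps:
A(x, u) = 2*x*(-10 + u) (A(x, u) = (2*x)*(-10 + u) = 2*x*(-10 + u))
N(H) = 1 (N(H) = (2*H)/((2*H)) = (2*H)*(1/(2*H)) = 1)
M(l, G) = 384 (M(l, G) = -4*(-96) = 384)
j = 391 (j = 7 + 384 = 391)
N(L(19)) + j = 1 + 391 = 392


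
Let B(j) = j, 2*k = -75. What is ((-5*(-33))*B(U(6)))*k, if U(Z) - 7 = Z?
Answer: -160875/2 ≈ -80438.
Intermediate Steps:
k = -75/2 (k = (½)*(-75) = -75/2 ≈ -37.500)
U(Z) = 7 + Z
((-5*(-33))*B(U(6)))*k = ((-5*(-33))*(7 + 6))*(-75/2) = (165*13)*(-75/2) = 2145*(-75/2) = -160875/2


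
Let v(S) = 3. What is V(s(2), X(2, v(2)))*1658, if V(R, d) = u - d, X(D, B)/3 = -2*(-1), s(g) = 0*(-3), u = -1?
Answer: -11606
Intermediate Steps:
s(g) = 0
X(D, B) = 6 (X(D, B) = 3*(-2*(-1)) = 3*2 = 6)
V(R, d) = -1 - d
V(s(2), X(2, v(2)))*1658 = (-1 - 1*6)*1658 = (-1 - 6)*1658 = -7*1658 = -11606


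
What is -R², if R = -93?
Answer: -8649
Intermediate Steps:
-R² = -1*(-93)² = -1*8649 = -8649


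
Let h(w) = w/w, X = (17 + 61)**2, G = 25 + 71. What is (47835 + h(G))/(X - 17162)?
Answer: -23918/5539 ≈ -4.3181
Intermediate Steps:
G = 96
X = 6084 (X = 78**2 = 6084)
h(w) = 1
(47835 + h(G))/(X - 17162) = (47835 + 1)/(6084 - 17162) = 47836/(-11078) = 47836*(-1/11078) = -23918/5539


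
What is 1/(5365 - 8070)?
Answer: -1/2705 ≈ -0.00036969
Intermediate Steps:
1/(5365 - 8070) = 1/(-2705) = -1/2705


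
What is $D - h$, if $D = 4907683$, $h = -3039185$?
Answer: $7946868$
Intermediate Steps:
$D - h = 4907683 - -3039185 = 4907683 + 3039185 = 7946868$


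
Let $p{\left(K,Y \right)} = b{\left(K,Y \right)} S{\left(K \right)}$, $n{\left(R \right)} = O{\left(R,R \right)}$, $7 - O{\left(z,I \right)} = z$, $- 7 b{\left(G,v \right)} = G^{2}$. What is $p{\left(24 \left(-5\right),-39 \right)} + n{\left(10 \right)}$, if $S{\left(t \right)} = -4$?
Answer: $\frac{57579}{7} \approx 8225.6$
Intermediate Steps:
$b{\left(G,v \right)} = - \frac{G^{2}}{7}$
$O{\left(z,I \right)} = 7 - z$
$n{\left(R \right)} = 7 - R$
$p{\left(K,Y \right)} = \frac{4 K^{2}}{7}$ ($p{\left(K,Y \right)} = - \frac{K^{2}}{7} \left(-4\right) = \frac{4 K^{2}}{7}$)
$p{\left(24 \left(-5\right),-39 \right)} + n{\left(10 \right)} = \frac{4 \left(24 \left(-5\right)\right)^{2}}{7} + \left(7 - 10\right) = \frac{4 \left(-120\right)^{2}}{7} + \left(7 - 10\right) = \frac{4}{7} \cdot 14400 - 3 = \frac{57600}{7} - 3 = \frac{57579}{7}$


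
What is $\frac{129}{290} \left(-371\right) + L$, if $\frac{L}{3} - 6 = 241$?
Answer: $\frac{167031}{290} \approx 575.97$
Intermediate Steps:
$L = 741$ ($L = 18 + 3 \cdot 241 = 18 + 723 = 741$)
$\frac{129}{290} \left(-371\right) + L = \frac{129}{290} \left(-371\right) + 741 = - \frac{47859}{290} + 741 = \frac{167031}{290}$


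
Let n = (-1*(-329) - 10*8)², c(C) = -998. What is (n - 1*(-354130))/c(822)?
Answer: -416131/998 ≈ -416.96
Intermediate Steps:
n = 62001 (n = (329 - 80)² = 249² = 62001)
(n - 1*(-354130))/c(822) = (62001 - 1*(-354130))/(-998) = (62001 + 354130)*(-1/998) = 416131*(-1/998) = -416131/998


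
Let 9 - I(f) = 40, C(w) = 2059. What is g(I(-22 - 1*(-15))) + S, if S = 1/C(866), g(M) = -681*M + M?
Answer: 43403721/2059 ≈ 21080.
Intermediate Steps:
I(f) = -31 (I(f) = 9 - 1*40 = 9 - 40 = -31)
g(M) = -680*M
S = 1/2059 ≈ 0.00048567
g(I(-22 - 1*(-15))) + S = -680*(-31) + 1/2059 = 21080 + 1/2059 = 43403721/2059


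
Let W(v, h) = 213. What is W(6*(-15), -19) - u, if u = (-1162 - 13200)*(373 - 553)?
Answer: -2584947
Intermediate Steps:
u = 2585160 (u = -14362*(-180) = 2585160)
W(6*(-15), -19) - u = 213 - 1*2585160 = 213 - 2585160 = -2584947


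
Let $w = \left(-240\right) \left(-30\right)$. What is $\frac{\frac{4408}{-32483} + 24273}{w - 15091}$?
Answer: $- \frac{788455451}{256323353} \approx -3.076$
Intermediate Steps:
$w = 7200$
$\frac{\frac{4408}{-32483} + 24273}{w - 15091} = \frac{\frac{4408}{-32483} + 24273}{7200 - 15091} = \frac{4408 \left(- \frac{1}{32483}\right) + 24273}{-7891} = \left(- \frac{4408}{32483} + 24273\right) \left(- \frac{1}{7891}\right) = \frac{788455451}{32483} \left(- \frac{1}{7891}\right) = - \frac{788455451}{256323353}$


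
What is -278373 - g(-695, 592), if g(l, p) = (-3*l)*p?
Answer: -1512693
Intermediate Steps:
g(l, p) = -3*l*p
-278373 - g(-695, 592) = -278373 - (-3)*(-695)*592 = -278373 - 1*1234320 = -278373 - 1234320 = -1512693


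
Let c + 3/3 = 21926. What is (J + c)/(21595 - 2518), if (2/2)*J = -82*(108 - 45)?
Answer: 16759/19077 ≈ 0.87849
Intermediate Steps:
c = 21925 (c = -1 + 21926 = 21925)
J = -5166 (J = -82*(108 - 45) = -82*63 = -5166)
(J + c)/(21595 - 2518) = (-5166 + 21925)/(21595 - 2518) = 16759/19077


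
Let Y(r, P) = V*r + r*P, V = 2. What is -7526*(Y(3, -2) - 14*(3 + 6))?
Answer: 948276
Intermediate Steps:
Y(r, P) = 2*r + P*r (Y(r, P) = 2*r + r*P = 2*r + P*r)
-7526*(Y(3, -2) - 14*(3 + 6)) = -7526*(3*(2 - 2) - 14*(3 + 6)) = -7526*(3*0 - 14*9) = -7526*(0 - 126) = -7526*(-126) = 948276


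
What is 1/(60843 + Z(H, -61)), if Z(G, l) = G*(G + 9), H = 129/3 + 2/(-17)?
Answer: 289/18226605 ≈ 1.5856e-5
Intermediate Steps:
H = 729/17 (H = 129*(⅓) + 2*(-1/17) = 43 - 2/17 = 729/17 ≈ 42.882)
Z(G, l) = G*(9 + G)
1/(60843 + Z(H, -61)) = 1/(60843 + 729*(9 + 729/17)/17) = 1/(60843 + (729/17)*(882/17)) = 1/(60843 + 642978/289) = 1/(18226605/289) = 289/18226605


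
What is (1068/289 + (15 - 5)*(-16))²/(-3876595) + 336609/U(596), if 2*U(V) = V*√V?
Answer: -2040509584/323777090995 + 336609*√149/88804 ≈ 46.262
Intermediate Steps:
U(V) = V^(3/2)/2 (U(V) = (V*√V)/2 = V^(3/2)/2)
(1068/289 + (15 - 5)*(-16))²/(-3876595) + 336609/U(596) = (1068/289 + (15 - 5)*(-16))²/(-3876595) + 336609/((596^(3/2)/2)) = (1068*(1/289) + 10*(-16))²*(-1/3876595) + 336609/(((1192*√149)/2)) = (1068/289 - 160)²*(-1/3876595) + 336609/((596*√149)) = (-45172/289)²*(-1/3876595) + 336609*(√149/88804) = (2040509584/83521)*(-1/3876595) + 336609*√149/88804 = -2040509584/323777090995 + 336609*√149/88804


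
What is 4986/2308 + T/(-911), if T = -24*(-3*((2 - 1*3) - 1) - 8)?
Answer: 2215731/1051294 ≈ 2.1076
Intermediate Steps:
T = 48 (T = -24*(-3*((2 - 3) - 1) - 8) = -24*(-3*(-1 - 1) - 8) = -24*(-3*(-2) - 8) = -24*(6 - 8) = -24*(-2) = 48)
4986/2308 + T/(-911) = 4986/2308 + 48/(-911) = 4986*(1/2308) + 48*(-1/911) = 2493/1154 - 48/911 = 2215731/1051294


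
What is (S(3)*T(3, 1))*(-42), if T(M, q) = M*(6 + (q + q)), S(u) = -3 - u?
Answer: 6048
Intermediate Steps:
T(M, q) = M*(6 + 2*q)
(S(3)*T(3, 1))*(-42) = ((-3 - 1*3)*(2*3*(3 + 1)))*(-42) = ((-3 - 3)*(2*3*4))*(-42) = -6*24*(-42) = -144*(-42) = 6048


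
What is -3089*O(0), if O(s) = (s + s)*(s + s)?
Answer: 0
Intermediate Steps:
O(s) = 4*s**2 (O(s) = (2*s)*(2*s) = 4*s**2)
-3089*O(0) = -12356*0**2 = -12356*0 = -3089*0 = 0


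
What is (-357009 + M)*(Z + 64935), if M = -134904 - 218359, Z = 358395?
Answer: -300679445760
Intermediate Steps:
M = -353263
(-357009 + M)*(Z + 64935) = (-357009 - 353263)*(358395 + 64935) = -710272*423330 = -300679445760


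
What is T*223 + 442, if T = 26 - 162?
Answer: -29886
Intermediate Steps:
T = -136
T*223 + 442 = -136*223 + 442 = -30328 + 442 = -29886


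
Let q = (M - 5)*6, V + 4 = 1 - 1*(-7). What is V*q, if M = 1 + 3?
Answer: -24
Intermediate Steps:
M = 4
V = 4 (V = -4 + (1 - 1*(-7)) = -4 + (1 + 7) = -4 + 8 = 4)
q = -6 (q = (4 - 5)*6 = -1*6 = -6)
V*q = 4*(-6) = -24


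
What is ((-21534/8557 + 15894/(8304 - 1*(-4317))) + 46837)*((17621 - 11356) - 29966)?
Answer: -39961163690359411/35999299 ≈ -1.1101e+9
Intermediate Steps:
((-21534/8557 + 15894/(8304 - 1*(-4317))) + 46837)*((17621 - 11356) - 29966) = ((-21534*1/8557 + 15894/(8304 + 4317)) + 46837)*(6265 - 29966) = ((-21534/8557 + 15894/12621) + 46837)*(-23701) = ((-21534/8557 + 15894*(1/12621)) + 46837)*(-23701) = ((-21534/8557 + 5298/4207) + 46837)*(-23701) = (-45258552/35999299 + 46837)*(-23701) = (1686053908711/35999299)*(-23701) = -39961163690359411/35999299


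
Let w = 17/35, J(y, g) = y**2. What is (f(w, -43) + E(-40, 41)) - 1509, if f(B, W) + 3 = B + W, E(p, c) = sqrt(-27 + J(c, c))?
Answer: -54408/35 + sqrt(1654) ≈ -1513.8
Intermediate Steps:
w = 17/35 (w = 17*(1/35) = 17/35 ≈ 0.48571)
E(p, c) = sqrt(-27 + c**2)
f(B, W) = -3 + B + W (f(B, W) = -3 + (B + W) = -3 + B + W)
(f(w, -43) + E(-40, 41)) - 1509 = ((-3 + 17/35 - 43) + sqrt(-27 + 41**2)) - 1509 = (-1593/35 + sqrt(-27 + 1681)) - 1509 = (-1593/35 + sqrt(1654)) - 1509 = -54408/35 + sqrt(1654)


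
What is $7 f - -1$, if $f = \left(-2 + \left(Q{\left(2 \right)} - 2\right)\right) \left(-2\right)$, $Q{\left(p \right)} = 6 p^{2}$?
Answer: $-279$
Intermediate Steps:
$f = -40$ ($f = \left(-2 + \left(6 \cdot 2^{2} - 2\right)\right) \left(-2\right) = \left(-2 + \left(6 \cdot 4 - 2\right)\right) \left(-2\right) = \left(-2 + \left(24 - 2\right)\right) \left(-2\right) = \left(-2 + 22\right) \left(-2\right) = 20 \left(-2\right) = -40$)
$7 f - -1 = 7 \left(-40\right) - -1 = -280 + \left(-6 + 7\right) = -280 + 1 = -279$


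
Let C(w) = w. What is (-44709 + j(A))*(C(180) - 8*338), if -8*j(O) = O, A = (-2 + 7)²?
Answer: 225706807/2 ≈ 1.1285e+8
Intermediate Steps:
A = 25 (A = 5² = 25)
j(O) = -O/8
(-44709 + j(A))*(C(180) - 8*338) = (-44709 - ⅛*25)*(180 - 8*338) = (-44709 - 25/8)*(180 - 2704) = -357697/8*(-2524) = 225706807/2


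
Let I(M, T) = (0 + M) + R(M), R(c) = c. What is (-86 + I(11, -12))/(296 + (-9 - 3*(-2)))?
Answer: -64/293 ≈ -0.21843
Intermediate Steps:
I(M, T) = 2*M (I(M, T) = (0 + M) + M = M + M = 2*M)
(-86 + I(11, -12))/(296 + (-9 - 3*(-2))) = (-86 + 2*11)/(296 + (-9 - 3*(-2))) = (-86 + 22)/(296 + (-9 + 6)) = -64/(296 - 3) = -64/293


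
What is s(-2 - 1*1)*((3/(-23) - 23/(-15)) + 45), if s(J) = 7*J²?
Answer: 336189/115 ≈ 2923.4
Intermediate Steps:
s(-2 - 1*1)*((3/(-23) - 23/(-15)) + 45) = (7*(-2 - 1*1)²)*((3/(-23) - 23/(-15)) + 45) = (7*(-2 - 1)²)*((3*(-1/23) - 23*(-1/15)) + 45) = (7*(-3)²)*((-3/23 + 23/15) + 45) = (7*9)*(484/345 + 45) = 63*(16009/345) = 336189/115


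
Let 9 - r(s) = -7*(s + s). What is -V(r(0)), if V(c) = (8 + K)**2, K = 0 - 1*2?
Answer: -36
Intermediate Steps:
K = -2 (K = 0 - 2 = -2)
r(s) = 9 + 14*s (r(s) = 9 - (-7)*(s + s) = 9 - (-7)*2*s = 9 - (-14)*s = 9 + 14*s)
V(c) = 36 (V(c) = (8 - 2)**2 = 6**2 = 36)
-V(r(0)) = -1*36 = -36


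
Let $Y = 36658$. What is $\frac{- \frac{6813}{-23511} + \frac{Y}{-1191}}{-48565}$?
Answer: $\frac{56916797}{90659850171} \approx 0.00062781$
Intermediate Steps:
$\frac{- \frac{6813}{-23511} + \frac{Y}{-1191}}{-48565} = \frac{- \frac{6813}{-23511} + \frac{36658}{-1191}}{-48565} = \left(\left(-6813\right) \left(- \frac{1}{23511}\right) + 36658 \left(- \frac{1}{1191}\right)\right) \left(- \frac{1}{48565}\right) = \left(\frac{2271}{7837} - \frac{36658}{1191}\right) \left(- \frac{1}{48565}\right) = \left(- \frac{284583985}{9333867}\right) \left(- \frac{1}{48565}\right) = \frac{56916797}{90659850171}$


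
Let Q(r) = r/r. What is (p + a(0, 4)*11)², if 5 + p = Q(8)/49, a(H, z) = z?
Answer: 3655744/2401 ≈ 1522.6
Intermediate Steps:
Q(r) = 1
p = -244/49 (p = -5 + 1/49 = -244/49 ≈ -4.9796)
(p + a(0, 4)*11)² = (-244/49 + 4*11)² = (-244/49 + 44)² = (1912/49)² = 3655744/2401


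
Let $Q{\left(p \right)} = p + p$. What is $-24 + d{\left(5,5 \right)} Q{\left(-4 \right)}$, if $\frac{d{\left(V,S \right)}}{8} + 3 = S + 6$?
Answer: $-536$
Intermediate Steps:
$Q{\left(p \right)} = 2 p$
$d{\left(V,S \right)} = 24 + 8 S$ ($d{\left(V,S \right)} = -24 + 8 \left(S + 6\right) = -24 + 8 \left(6 + S\right) = -24 + \left(48 + 8 S\right) = 24 + 8 S$)
$-24 + d{\left(5,5 \right)} Q{\left(-4 \right)} = -24 + \left(24 + 8 \cdot 5\right) 2 \left(-4\right) = -24 + \left(24 + 40\right) \left(-8\right) = -24 + 64 \left(-8\right) = -24 - 512 = -536$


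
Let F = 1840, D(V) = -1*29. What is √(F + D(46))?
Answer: √1811 ≈ 42.556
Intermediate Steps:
D(V) = -29
√(F + D(46)) = √(1840 - 29) = √1811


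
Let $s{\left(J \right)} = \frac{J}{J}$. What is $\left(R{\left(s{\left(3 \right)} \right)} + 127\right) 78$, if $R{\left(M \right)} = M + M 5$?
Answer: $10374$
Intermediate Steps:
$s{\left(J \right)} = 1$
$R{\left(M \right)} = 6 M$ ($R{\left(M \right)} = M + 5 M = 6 M$)
$\left(R{\left(s{\left(3 \right)} \right)} + 127\right) 78 = \left(6 \cdot 1 + 127\right) 78 = \left(6 + 127\right) 78 = 133 \cdot 78 = 10374$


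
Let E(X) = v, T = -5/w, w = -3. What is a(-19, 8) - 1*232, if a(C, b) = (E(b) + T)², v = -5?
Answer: -1988/9 ≈ -220.89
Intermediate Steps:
T = 5/3 (T = -5/(-3) = -5*(-⅓) = 5/3 ≈ 1.6667)
E(X) = -5
a(C, b) = 100/9 (a(C, b) = (-5 + 5/3)² = (-10/3)² = 100/9)
a(-19, 8) - 1*232 = 100/9 - 1*232 = 100/9 - 232 = -1988/9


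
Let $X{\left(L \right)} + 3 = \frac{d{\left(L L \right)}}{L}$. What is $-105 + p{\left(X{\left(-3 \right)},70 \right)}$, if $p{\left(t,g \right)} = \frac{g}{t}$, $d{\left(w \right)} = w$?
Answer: $- \frac{350}{3} \approx -116.67$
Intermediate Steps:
$X{\left(L \right)} = -3 + L$ ($X{\left(L \right)} = -3 + \frac{L L}{L} = -3 + \frac{L^{2}}{L} = -3 + L$)
$-105 + p{\left(X{\left(-3 \right)},70 \right)} = -105 + \frac{70}{-3 - 3} = -105 + \frac{70}{-6} = -105 + 70 \left(- \frac{1}{6}\right) = -105 - \frac{35}{3} = - \frac{350}{3}$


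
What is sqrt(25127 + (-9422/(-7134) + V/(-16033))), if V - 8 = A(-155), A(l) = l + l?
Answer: sqrt(82186331542451008734)/57189711 ≈ 158.52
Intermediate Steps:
A(l) = 2*l
V = -302 (V = 8 + 2*(-155) = 8 - 310 = -302)
sqrt(25127 + (-9422/(-7134) + V/(-16033))) = sqrt(25127 + (-9422/(-7134) - 302/(-16033))) = sqrt(25127 + (-9422*(-1/7134) - 302*(-1/16033))) = sqrt(25127 + (4711/3567 + 302/16033)) = sqrt(25127 + 76608697/57189711) = sqrt(1437082476994/57189711) = sqrt(82186331542451008734)/57189711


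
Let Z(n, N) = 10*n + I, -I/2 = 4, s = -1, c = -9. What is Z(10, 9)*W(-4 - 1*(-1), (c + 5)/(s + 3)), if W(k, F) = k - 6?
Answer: -828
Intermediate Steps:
I = -8 (I = -2*4 = -8)
Z(n, N) = -8 + 10*n (Z(n, N) = 10*n - 8 = -8 + 10*n)
W(k, F) = -6 + k
Z(10, 9)*W(-4 - 1*(-1), (c + 5)/(s + 3)) = (-8 + 10*10)*(-6 + (-4 - 1*(-1))) = (-8 + 100)*(-6 + (-4 + 1)) = 92*(-6 - 3) = 92*(-9) = -828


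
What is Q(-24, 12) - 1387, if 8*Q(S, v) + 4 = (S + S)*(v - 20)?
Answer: -2679/2 ≈ -1339.5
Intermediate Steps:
Q(S, v) = -½ + S*(-20 + v)/4 (Q(S, v) = -½ + ((S + S)*(v - 20))/8 = -½ + ((2*S)*(-20 + v))/8 = -½ + (2*S*(-20 + v))/8 = -½ + S*(-20 + v)/4)
Q(-24, 12) - 1387 = (-½ - 5*(-24) + (¼)*(-24)*12) - 1387 = (-½ + 120 - 72) - 1387 = 95/2 - 1387 = -2679/2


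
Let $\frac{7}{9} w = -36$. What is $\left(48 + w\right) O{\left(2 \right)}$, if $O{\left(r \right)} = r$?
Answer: $\frac{24}{7} \approx 3.4286$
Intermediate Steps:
$w = - \frac{324}{7}$ ($w = \frac{9}{7} \left(-36\right) = - \frac{324}{7} \approx -46.286$)
$\left(48 + w\right) O{\left(2 \right)} = \left(48 - \frac{324}{7}\right) 2 = \frac{12}{7} \cdot 2 = \frac{24}{7}$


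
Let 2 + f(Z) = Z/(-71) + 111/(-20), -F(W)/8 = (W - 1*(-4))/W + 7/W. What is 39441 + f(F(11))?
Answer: 55995819/1420 ≈ 39434.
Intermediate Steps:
F(W) = -56/W - 8*(4 + W)/W (F(W) = -8*((W - 1*(-4))/W + 7/W) = -8*((W + 4)/W + 7/W) = -8*((4 + W)/W + 7/W) = -8*(7/W + (4 + W)/W) = -56/W - 8*(4 + W)/W)
f(Z) = -151/20 - Z/71 (f(Z) = -2 + (Z/(-71) + 111/(-20)) = -2 + (Z*(-1/71) + 111*(-1/20)) = -2 + (-Z/71 - 111/20) = -2 + (-111/20 - Z/71) = -151/20 - Z/71)
39441 + f(F(11)) = 39441 + (-151/20 - (-8 - 88/11)/71) = 39441 + (-151/20 - (-8 - 88*1/11)/71) = 39441 + (-151/20 - (-8 - 8)/71) = 39441 + (-151/20 - 1/71*(-16)) = 39441 + (-151/20 + 16/71) = 39441 - 10401/1420 = 55995819/1420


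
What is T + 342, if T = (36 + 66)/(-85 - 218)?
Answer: 34508/101 ≈ 341.66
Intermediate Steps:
T = -34/101 (T = 102/(-303) = 102*(-1/303) = -34/101 ≈ -0.33663)
T + 342 = -34/101 + 342 = 34508/101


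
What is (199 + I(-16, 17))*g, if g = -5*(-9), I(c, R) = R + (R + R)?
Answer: 11250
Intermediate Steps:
I(c, R) = 3*R (I(c, R) = R + 2*R = 3*R)
g = 45
(199 + I(-16, 17))*g = (199 + 3*17)*45 = (199 + 51)*45 = 250*45 = 11250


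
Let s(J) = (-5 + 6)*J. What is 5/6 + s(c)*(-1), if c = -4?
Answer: 29/6 ≈ 4.8333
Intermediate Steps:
s(J) = J (s(J) = 1*J = J)
5/6 + s(c)*(-1) = 5/6 - 4*(-1) = 5*(⅙) + 4 = ⅚ + 4 = 29/6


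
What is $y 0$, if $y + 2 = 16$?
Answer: $0$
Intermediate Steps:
$y = 14$ ($y = -2 + 16 = 14$)
$y 0 = 14 \cdot 0 = 0$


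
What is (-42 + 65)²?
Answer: 529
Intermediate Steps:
(-42 + 65)² = 23² = 529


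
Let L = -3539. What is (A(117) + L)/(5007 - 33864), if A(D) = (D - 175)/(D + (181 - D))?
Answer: 213539/1741039 ≈ 0.12265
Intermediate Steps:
A(D) = -175/181 + D/181 (A(D) = (-175 + D)/181 = (-175 + D)*(1/181) = -175/181 + D/181)
(A(117) + L)/(5007 - 33864) = ((-175/181 + (1/181)*117) - 3539)/(5007 - 33864) = ((-175/181 + 117/181) - 3539)/(-28857) = (-58/181 - 3539)*(-1/28857) = -640617/181*(-1/28857) = 213539/1741039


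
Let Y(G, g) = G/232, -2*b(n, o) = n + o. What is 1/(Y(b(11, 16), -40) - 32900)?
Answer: -464/15265627 ≈ -3.0395e-5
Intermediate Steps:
b(n, o) = -n/2 - o/2 (b(n, o) = -(n + o)/2 = -n/2 - o/2)
Y(G, g) = G/232 (Y(G, g) = G*(1/232) = G/232)
1/(Y(b(11, 16), -40) - 32900) = 1/((-½*11 - ½*16)/232 - 32900) = 1/((-11/2 - 8)/232 - 32900) = 1/((1/232)*(-27/2) - 32900) = 1/(-27/464 - 32900) = 1/(-15265627/464) = -464/15265627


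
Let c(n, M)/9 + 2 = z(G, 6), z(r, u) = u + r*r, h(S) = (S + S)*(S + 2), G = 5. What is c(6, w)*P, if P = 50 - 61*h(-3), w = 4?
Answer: -82476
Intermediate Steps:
h(S) = 2*S*(2 + S) (h(S) = (2*S)*(2 + S) = 2*S*(2 + S))
z(r, u) = u + r²
c(n, M) = 261 (c(n, M) = -18 + 9*(6 + 5²) = -18 + 9*(6 + 25) = -18 + 9*31 = -18 + 279 = 261)
P = -316 (P = 50 - 122*(-3)*(2 - 3) = 50 - 122*(-3)*(-1) = 50 - 61*6 = 50 - 366 = -316)
c(6, w)*P = 261*(-316) = -82476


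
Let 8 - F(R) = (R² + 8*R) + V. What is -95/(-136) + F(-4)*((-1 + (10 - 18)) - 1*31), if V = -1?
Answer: -135905/136 ≈ -999.30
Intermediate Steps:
F(R) = 9 - R² - 8*R (F(R) = 8 - ((R² + 8*R) - 1) = 8 - (-1 + R² + 8*R) = 8 + (1 - R² - 8*R) = 9 - R² - 8*R)
-95/(-136) + F(-4)*((-1 + (10 - 18)) - 1*31) = -95/(-136) + (9 - 1*(-4)² - 8*(-4))*((-1 + (10 - 18)) - 1*31) = -95*(-1/136) + (9 - 1*16 + 32)*((-1 - 8) - 31) = 95/136 + (9 - 16 + 32)*(-9 - 31) = 95/136 + 25*(-40) = 95/136 - 1000 = -135905/136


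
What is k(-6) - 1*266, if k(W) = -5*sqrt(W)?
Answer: -266 - 5*I*sqrt(6) ≈ -266.0 - 12.247*I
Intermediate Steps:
k(-6) - 1*266 = -5*I*sqrt(6) - 1*266 = -5*I*sqrt(6) - 266 = -266 - 5*I*sqrt(6)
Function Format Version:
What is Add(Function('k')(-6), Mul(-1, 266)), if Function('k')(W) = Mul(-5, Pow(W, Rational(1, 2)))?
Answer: Add(-266, Mul(-5, I, Pow(6, Rational(1, 2)))) ≈ Add(-266.00, Mul(-12.247, I))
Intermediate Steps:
Add(Function('k')(-6), Mul(-1, 266)) = Add(Mul(-5, Pow(-6, Rational(1, 2))), Mul(-1, 266)) = Add(Mul(-5, Mul(I, Pow(6, Rational(1, 2)))), -266) = Add(Mul(-5, I, Pow(6, Rational(1, 2))), -266) = Add(-266, Mul(-5, I, Pow(6, Rational(1, 2))))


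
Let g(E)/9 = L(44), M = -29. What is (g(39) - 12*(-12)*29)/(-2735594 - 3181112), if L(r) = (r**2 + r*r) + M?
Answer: -38763/5916706 ≈ -0.0065515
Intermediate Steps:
L(r) = -29 + 2*r**2 (L(r) = (r**2 + r*r) - 29 = (r**2 + r**2) - 29 = 2*r**2 - 29 = -29 + 2*r**2)
g(E) = 34587 (g(E) = 9*(-29 + 2*44**2) = 9*(-29 + 2*1936) = 9*(-29 + 3872) = 9*3843 = 34587)
(g(39) - 12*(-12)*29)/(-2735594 - 3181112) = (34587 - 12*(-12)*29)/(-2735594 - 3181112) = (34587 + 144*29)/(-5916706) = (34587 + 4176)*(-1/5916706) = 38763*(-1/5916706) = -38763/5916706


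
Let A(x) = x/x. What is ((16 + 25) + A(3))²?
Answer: 1764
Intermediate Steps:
A(x) = 1
((16 + 25) + A(3))² = ((16 + 25) + 1)² = (41 + 1)² = 42² = 1764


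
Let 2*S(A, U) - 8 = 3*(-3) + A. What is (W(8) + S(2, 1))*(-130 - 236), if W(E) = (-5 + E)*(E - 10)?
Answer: 2013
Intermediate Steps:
W(E) = (-10 + E)*(-5 + E) (W(E) = (-5 + E)*(-10 + E) = (-10 + E)*(-5 + E))
S(A, U) = -½ + A/2 (S(A, U) = 4 + (3*(-3) + A)/2 = 4 + (-9 + A)/2 = 4 + (-9/2 + A/2) = -½ + A/2)
(W(8) + S(2, 1))*(-130 - 236) = ((50 + 8² - 15*8) + (-½ + (½)*2))*(-130 - 236) = ((50 + 64 - 120) + (-½ + 1))*(-366) = (-6 + ½)*(-366) = -11/2*(-366) = 2013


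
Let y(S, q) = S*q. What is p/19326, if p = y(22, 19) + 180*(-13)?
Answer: -961/9663 ≈ -0.099452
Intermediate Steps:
p = -1922 (p = 22*19 + 180*(-13) = 418 - 2340 = -1922)
p/19326 = -1922/19326 = -1922*1/19326 = -961/9663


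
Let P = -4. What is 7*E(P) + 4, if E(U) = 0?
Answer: 4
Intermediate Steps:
7*E(P) + 4 = 7*0 + 4 = 0 + 4 = 4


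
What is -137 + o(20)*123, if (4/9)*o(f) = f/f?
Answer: 559/4 ≈ 139.75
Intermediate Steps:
o(f) = 9/4 (o(f) = 9*(f/f)/4 = (9/4)*1 = 9/4)
-137 + o(20)*123 = -137 + (9/4)*123 = -137 + 1107/4 = 559/4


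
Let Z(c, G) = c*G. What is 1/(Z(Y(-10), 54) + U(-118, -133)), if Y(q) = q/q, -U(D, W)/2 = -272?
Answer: 1/598 ≈ 0.0016722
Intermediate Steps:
U(D, W) = 544 (U(D, W) = -2*(-272) = 544)
Y(q) = 1
Z(c, G) = G*c
1/(Z(Y(-10), 54) + U(-118, -133)) = 1/(54*1 + 544) = 1/(54 + 544) = 1/598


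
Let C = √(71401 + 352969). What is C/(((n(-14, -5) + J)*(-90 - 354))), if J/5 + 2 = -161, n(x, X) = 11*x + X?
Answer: √424370/432456 ≈ 0.0015064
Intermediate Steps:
n(x, X) = X + 11*x
J = -815 (J = -10 + 5*(-161) = -10 - 805 = -815)
C = √424370 ≈ 651.44
C/(((n(-14, -5) + J)*(-90 - 354))) = √424370/((((-5 + 11*(-14)) - 815)*(-90 - 354))) = √424370/((((-5 - 154) - 815)*(-444))) = √424370/(((-159 - 815)*(-444))) = √424370/((-974*(-444))) = √424370/432456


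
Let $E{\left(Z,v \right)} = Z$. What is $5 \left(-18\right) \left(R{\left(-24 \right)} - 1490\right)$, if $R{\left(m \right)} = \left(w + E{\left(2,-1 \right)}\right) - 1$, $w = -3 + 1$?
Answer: $134190$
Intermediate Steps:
$w = -2$
$R{\left(m \right)} = -1$ ($R{\left(m \right)} = \left(-2 + 2\right) - 1 = 0 - 1 = -1$)
$5 \left(-18\right) \left(R{\left(-24 \right)} - 1490\right) = 5 \left(-18\right) \left(-1 - 1490\right) = \left(-90\right) \left(-1491\right) = 134190$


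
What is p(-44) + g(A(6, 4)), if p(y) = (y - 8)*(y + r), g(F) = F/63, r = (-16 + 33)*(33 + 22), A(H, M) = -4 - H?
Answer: -2918926/63 ≈ -46332.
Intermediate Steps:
r = 935 (r = 17*55 = 935)
g(F) = F/63 (g(F) = F*(1/63) = F/63)
p(y) = (-8 + y)*(935 + y) (p(y) = (y - 8)*(y + 935) = (-8 + y)*(935 + y))
p(-44) + g(A(6, 4)) = (-7480 + (-44)² + 927*(-44)) + (-4 - 1*6)/63 = (-7480 + 1936 - 40788) + (-4 - 6)/63 = -46332 + (1/63)*(-10) = -46332 - 10/63 = -2918926/63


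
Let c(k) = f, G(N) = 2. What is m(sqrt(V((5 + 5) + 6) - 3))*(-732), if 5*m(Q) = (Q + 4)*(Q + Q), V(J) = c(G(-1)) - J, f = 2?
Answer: 24888/5 - 5856*I*sqrt(17)/5 ≈ 4977.6 - 4829.0*I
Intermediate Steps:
c(k) = 2
V(J) = 2 - J
m(Q) = 2*Q*(4 + Q)/5 (m(Q) = ((Q + 4)*(Q + Q))/5 = ((4 + Q)*(2*Q))/5 = (2*Q*(4 + Q))/5 = 2*Q*(4 + Q)/5)
m(sqrt(V((5 + 5) + 6) - 3))*(-732) = (2*sqrt((2 - ((5 + 5) + 6)) - 3)*(4 + sqrt((2 - ((5 + 5) + 6)) - 3))/5)*(-732) = (2*sqrt((2 - (10 + 6)) - 3)*(4 + sqrt((2 - (10 + 6)) - 3))/5)*(-732) = (2*sqrt((2 - 1*16) - 3)*(4 + sqrt((2 - 1*16) - 3))/5)*(-732) = (2*sqrt((2 - 16) - 3)*(4 + sqrt((2 - 16) - 3))/5)*(-732) = (2*sqrt(-14 - 3)*(4 + sqrt(-14 - 3))/5)*(-732) = (2*sqrt(-17)*(4 + sqrt(-17))/5)*(-732) = (2*(I*sqrt(17))*(4 + I*sqrt(17))/5)*(-732) = (2*I*sqrt(17)*(4 + I*sqrt(17))/5)*(-732) = -1464*I*sqrt(17)*(4 + I*sqrt(17))/5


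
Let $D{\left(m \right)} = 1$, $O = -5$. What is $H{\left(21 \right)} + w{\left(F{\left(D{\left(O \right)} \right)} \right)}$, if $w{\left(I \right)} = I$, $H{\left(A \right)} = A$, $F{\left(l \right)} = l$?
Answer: $22$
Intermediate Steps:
$H{\left(21 \right)} + w{\left(F{\left(D{\left(O \right)} \right)} \right)} = 21 + 1 = 22$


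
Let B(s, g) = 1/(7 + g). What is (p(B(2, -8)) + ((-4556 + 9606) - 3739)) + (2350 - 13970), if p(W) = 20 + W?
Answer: -10290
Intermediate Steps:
(p(B(2, -8)) + ((-4556 + 9606) - 3739)) + (2350 - 13970) = ((20 + 1/(7 - 8)) + ((-4556 + 9606) - 3739)) + (2350 - 13970) = ((20 + 1/(-1)) + (5050 - 3739)) - 11620 = ((20 - 1) + 1311) - 11620 = (19 + 1311) - 11620 = 1330 - 11620 = -10290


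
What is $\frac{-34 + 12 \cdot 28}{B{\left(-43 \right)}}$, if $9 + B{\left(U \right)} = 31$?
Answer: $\frac{151}{11} \approx 13.727$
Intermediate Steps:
$B{\left(U \right)} = 22$ ($B{\left(U \right)} = -9 + 31 = 22$)
$\frac{-34 + 12 \cdot 28}{B{\left(-43 \right)}} = \frac{-34 + 12 \cdot 28}{22} = \left(-34 + 336\right) \frac{1}{22} = 302 \cdot \frac{1}{22} = \frac{151}{11}$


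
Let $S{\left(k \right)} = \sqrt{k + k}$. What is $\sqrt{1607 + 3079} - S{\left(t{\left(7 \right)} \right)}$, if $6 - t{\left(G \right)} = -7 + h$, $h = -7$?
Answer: $\sqrt{4686} - 2 \sqrt{10} \approx 62.13$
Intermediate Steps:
$t{\left(G \right)} = 20$ ($t{\left(G \right)} = 6 - \left(-7 - 7\right) = 6 - -14 = 6 + 14 = 20$)
$S{\left(k \right)} = \sqrt{2} \sqrt{k}$ ($S{\left(k \right)} = \sqrt{2 k} = \sqrt{2} \sqrt{k}$)
$\sqrt{1607 + 3079} - S{\left(t{\left(7 \right)} \right)} = \sqrt{1607 + 3079} - \sqrt{2} \sqrt{20} = \sqrt{4686} - \sqrt{2} \cdot 2 \sqrt{5} = \sqrt{4686} - 2 \sqrt{10}$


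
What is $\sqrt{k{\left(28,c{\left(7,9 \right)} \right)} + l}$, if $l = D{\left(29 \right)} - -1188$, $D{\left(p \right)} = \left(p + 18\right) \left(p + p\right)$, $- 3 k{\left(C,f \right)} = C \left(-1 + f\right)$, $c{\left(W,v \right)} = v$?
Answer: $\frac{\sqrt{34554}}{3} \approx 61.962$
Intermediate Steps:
$k{\left(C,f \right)} = - \frac{C \left(-1 + f\right)}{3}$
$D{\left(p \right)} = 2 p \left(18 + p\right)$ ($D{\left(p \right)} = \left(18 + p\right) 2 p = 2 p \left(18 + p\right)$)
$l = 3914$ ($l = 2 \cdot 29 \left(18 + 29\right) - -1188 = 2 \cdot 29 \cdot 47 + 1188 = 2726 + 1188 = 3914$)
$\sqrt{k{\left(28,c{\left(7,9 \right)} \right)} + l} = \sqrt{\frac{1}{3} \cdot 28 \left(1 - 9\right) + 3914} = \sqrt{\frac{1}{3} \cdot 28 \left(-8\right) + 3914} = \sqrt{- \frac{224}{3} + 3914} = \sqrt{\frac{11518}{3}} = \frac{\sqrt{34554}}{3}$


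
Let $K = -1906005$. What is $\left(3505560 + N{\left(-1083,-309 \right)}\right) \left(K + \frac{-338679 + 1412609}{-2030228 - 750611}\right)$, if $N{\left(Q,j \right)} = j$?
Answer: $- \frac{18578861236820268375}{2780839} \approx -6.681 \cdot 10^{12}$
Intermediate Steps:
$\left(3505560 + N{\left(-1083,-309 \right)}\right) \left(K + \frac{-338679 + 1412609}{-2030228 - 750611}\right) = \left(3505560 - 309\right) \left(-1906005 + \frac{-338679 + 1412609}{-2030228 - 750611}\right) = 3505251 \left(-1906005 + \frac{1073930}{-2780839}\right) = 3505251 \left(-1906005 + 1073930 \left(- \frac{1}{2780839}\right)\right) = 3505251 \left(-1906005 - \frac{1073930}{2780839}\right) = 3505251 \left(- \frac{5300294112125}{2780839}\right) = - \frac{18578861236820268375}{2780839}$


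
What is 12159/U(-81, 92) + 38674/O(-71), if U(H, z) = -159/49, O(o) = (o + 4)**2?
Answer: -889452211/237917 ≈ -3738.5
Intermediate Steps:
O(o) = (4 + o)**2
U(H, z) = -159/49 (U(H, z) = -159*1/49 = -159/49)
12159/U(-81, 92) + 38674/O(-71) = 12159/(-159/49) + 38674/((4 - 71)**2) = 12159*(-49/159) + 38674/((-67)**2) = -198597/53 + 38674/4489 = -889452211/237917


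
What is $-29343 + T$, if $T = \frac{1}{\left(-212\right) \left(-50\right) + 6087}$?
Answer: $- \frac{489646640}{16687} \approx -29343.0$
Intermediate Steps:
$T = \frac{1}{16687}$ ($T = \frac{1}{10600 + 6087} = \frac{1}{16687} \approx 5.9927 \cdot 10^{-5}$)
$-29343 + T = -29343 + \frac{1}{16687} = - \frac{489646640}{16687}$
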